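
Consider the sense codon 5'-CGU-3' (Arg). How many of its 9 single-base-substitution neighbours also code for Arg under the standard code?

Position 1: none → 0 synonymous.
Position 2: none → 0 synonymous.
Position 3: CGC, CGA, CGG → 3 synonymous.
Total: 0 + 0 + 3 = 3.

3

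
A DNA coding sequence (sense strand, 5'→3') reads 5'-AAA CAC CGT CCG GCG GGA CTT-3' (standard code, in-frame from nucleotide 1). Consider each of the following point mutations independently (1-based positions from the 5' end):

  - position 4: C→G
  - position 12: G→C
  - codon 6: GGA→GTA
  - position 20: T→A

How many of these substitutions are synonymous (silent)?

1

Codon 2: CAC (His) → GAC (Asp) — missense.
Codon 4: CCG (Pro) → CCC (Pro) — synonymous.
Codon 6: GGA (Gly) → GTA (Val) — missense.
Codon 7: CTT (Leu) → CAT (His) — missense.
Synonymous: 1 of 4.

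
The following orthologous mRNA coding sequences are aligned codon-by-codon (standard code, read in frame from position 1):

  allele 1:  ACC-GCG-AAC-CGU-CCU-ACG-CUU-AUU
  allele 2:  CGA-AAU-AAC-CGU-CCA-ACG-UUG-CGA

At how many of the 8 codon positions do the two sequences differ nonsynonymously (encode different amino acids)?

3

Codon 1: ACC Thr / CGA Arg — nonsynonymous.
Codon 2: GCG Ala / AAU Asn — nonsynonymous.
Codon 3: AAC Asn / AAC Asn — identical.
Codon 4: CGU Arg / CGU Arg — identical.
Codon 5: CCU Pro / CCA Pro — synonymous.
Codon 6: ACG Thr / ACG Thr — identical.
Codon 7: CUU Leu / UUG Leu — synonymous.
Codon 8: AUU Ile / CGA Arg — nonsynonymous.
Nonsynonymous differences: 3.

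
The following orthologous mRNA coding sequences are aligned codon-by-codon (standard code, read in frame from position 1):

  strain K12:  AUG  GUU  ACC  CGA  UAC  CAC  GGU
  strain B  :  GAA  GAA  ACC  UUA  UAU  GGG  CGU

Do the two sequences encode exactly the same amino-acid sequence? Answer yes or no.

Codon 1: AUG Met / GAA Glu — nonsynonymous.
Codon 2: GUU Val / GAA Glu — nonsynonymous.
Codon 3: ACC Thr / ACC Thr — identical.
Codon 4: CGA Arg / UUA Leu — nonsynonymous.
Codon 5: UAC Tyr / UAU Tyr — synonymous.
Codon 6: CAC His / GGG Gly — nonsynonymous.
Codon 7: GGU Gly / CGU Arg — nonsynonymous.
Nonsynonymous differences: 5 → different protein.

no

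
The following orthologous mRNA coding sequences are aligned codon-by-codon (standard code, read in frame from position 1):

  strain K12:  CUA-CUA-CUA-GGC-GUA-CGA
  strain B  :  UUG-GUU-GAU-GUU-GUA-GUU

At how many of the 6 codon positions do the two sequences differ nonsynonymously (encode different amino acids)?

4

Codon 1: CUA Leu / UUG Leu — synonymous.
Codon 2: CUA Leu / GUU Val — nonsynonymous.
Codon 3: CUA Leu / GAU Asp — nonsynonymous.
Codon 4: GGC Gly / GUU Val — nonsynonymous.
Codon 5: GUA Val / GUA Val — identical.
Codon 6: CGA Arg / GUU Val — nonsynonymous.
Nonsynonymous differences: 4.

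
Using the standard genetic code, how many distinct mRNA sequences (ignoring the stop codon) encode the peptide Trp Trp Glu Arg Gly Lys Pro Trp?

384

Trp: 1 codon.
Trp: 1 codon.
Glu: 2 codons.
Arg: 6 codons.
Gly: 4 codons.
Lys: 2 codons.
Pro: 4 codons.
Trp: 1 codon.
1 × 1 × 2 × 6 × 4 × 2 × 4 × 1 = 384.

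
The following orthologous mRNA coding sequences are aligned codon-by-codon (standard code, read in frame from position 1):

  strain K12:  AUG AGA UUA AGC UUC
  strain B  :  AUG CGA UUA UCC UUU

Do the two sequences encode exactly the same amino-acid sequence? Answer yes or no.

yes

Codon 1: AUG Met / AUG Met — identical.
Codon 2: AGA Arg / CGA Arg — synonymous.
Codon 3: UUA Leu / UUA Leu — identical.
Codon 4: AGC Ser / UCC Ser — synonymous.
Codon 5: UUC Phe / UUU Phe — synonymous.
Nonsynonymous differences: 0 → same protein.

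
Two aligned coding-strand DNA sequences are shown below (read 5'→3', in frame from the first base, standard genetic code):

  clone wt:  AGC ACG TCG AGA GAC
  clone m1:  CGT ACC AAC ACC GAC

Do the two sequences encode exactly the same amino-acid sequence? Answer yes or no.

Codon 1: AGC Ser / CGT Arg — nonsynonymous.
Codon 2: ACG Thr / ACC Thr — synonymous.
Codon 3: TCG Ser / AAC Asn — nonsynonymous.
Codon 4: AGA Arg / ACC Thr — nonsynonymous.
Codon 5: GAC Asp / GAC Asp — identical.
Nonsynonymous differences: 3 → different protein.

no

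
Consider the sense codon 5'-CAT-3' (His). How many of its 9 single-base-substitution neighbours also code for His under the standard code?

Position 1: none → 0 synonymous.
Position 2: none → 0 synonymous.
Position 3: CAC → 1 synonymous.
Total: 0 + 0 + 1 = 1.

1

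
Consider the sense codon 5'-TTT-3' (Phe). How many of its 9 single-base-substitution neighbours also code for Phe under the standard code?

Position 1: none → 0 synonymous.
Position 2: none → 0 synonymous.
Position 3: TTC → 1 synonymous.
Total: 0 + 0 + 1 = 1.

1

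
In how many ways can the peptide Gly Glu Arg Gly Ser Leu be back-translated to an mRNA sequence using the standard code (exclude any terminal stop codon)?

Gly: 4 codons.
Glu: 2 codons.
Arg: 6 codons.
Gly: 4 codons.
Ser: 6 codons.
Leu: 6 codons.
4 × 2 × 6 × 4 × 6 × 6 = 6912.

6912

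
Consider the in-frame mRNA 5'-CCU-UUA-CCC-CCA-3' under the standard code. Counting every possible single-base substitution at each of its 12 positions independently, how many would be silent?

11

Codon 1 (CCU, Pro): 3 synonymous substitutions.
Codon 2 (UUA, Leu): 2 synonymous substitutions.
Codon 3 (CCC, Pro): 3 synonymous substitutions.
Codon 4 (CCA, Pro): 3 synonymous substitutions.
Total: 3 + 2 + 3 + 3 = 11.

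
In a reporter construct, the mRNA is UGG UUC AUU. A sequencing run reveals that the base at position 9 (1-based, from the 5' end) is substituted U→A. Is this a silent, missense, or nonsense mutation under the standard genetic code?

silent

Position 9 falls in codon 3: AUU → Ile.
After the substitution the codon is AUA → Ile.
Both encode Ile, so the change is synonymous.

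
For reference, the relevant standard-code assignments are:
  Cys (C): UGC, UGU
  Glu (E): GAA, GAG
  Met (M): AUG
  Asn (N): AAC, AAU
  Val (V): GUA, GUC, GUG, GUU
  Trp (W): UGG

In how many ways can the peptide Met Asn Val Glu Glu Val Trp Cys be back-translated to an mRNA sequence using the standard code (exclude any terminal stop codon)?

256

Met: 1 codon.
Asn: 2 codons.
Val: 4 codons.
Glu: 2 codons.
Glu: 2 codons.
Val: 4 codons.
Trp: 1 codon.
Cys: 2 codons.
1 × 2 × 4 × 2 × 2 × 4 × 1 × 2 = 256.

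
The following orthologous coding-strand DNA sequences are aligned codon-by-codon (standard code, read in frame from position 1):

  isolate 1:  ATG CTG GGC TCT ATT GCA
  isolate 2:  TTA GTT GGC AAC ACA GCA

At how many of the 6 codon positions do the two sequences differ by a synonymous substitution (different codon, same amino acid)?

Codon 1: ATG Met / TTA Leu — nonsynonymous.
Codon 2: CTG Leu / GTT Val — nonsynonymous.
Codon 3: GGC Gly / GGC Gly — identical.
Codon 4: TCT Ser / AAC Asn — nonsynonymous.
Codon 5: ATT Ile / ACA Thr — nonsynonymous.
Codon 6: GCA Ala / GCA Ala — identical.
Synonymous differences: 0.

0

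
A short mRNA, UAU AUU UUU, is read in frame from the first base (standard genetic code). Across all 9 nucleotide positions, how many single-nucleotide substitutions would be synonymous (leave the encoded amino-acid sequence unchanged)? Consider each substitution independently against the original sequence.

Codon 1 (UAU, Tyr): 1 synonymous substitution.
Codon 2 (AUU, Ile): 2 synonymous substitutions.
Codon 3 (UUU, Phe): 1 synonymous substitution.
Total: 1 + 2 + 1 = 4.

4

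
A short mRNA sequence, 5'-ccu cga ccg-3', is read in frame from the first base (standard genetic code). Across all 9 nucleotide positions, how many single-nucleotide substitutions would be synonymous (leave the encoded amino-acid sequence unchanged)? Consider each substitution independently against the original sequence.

Codon 1 (CCU, Pro): 3 synonymous substitutions.
Codon 2 (CGA, Arg): 4 synonymous substitutions.
Codon 3 (CCG, Pro): 3 synonymous substitutions.
Total: 3 + 4 + 3 = 10.

10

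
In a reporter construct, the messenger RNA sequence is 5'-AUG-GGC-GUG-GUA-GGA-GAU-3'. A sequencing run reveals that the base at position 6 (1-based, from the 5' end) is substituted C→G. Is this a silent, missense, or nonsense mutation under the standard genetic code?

Position 6 falls in codon 2: GGC → Gly.
After the substitution the codon is GGG → Gly.
Both encode Gly, so the change is synonymous.

silent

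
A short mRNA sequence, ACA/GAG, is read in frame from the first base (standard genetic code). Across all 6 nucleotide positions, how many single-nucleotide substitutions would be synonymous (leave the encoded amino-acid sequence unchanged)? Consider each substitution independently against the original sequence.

4

Codon 1 (ACA, Thr): 3 synonymous substitutions.
Codon 2 (GAG, Glu): 1 synonymous substitution.
Total: 3 + 1 = 4.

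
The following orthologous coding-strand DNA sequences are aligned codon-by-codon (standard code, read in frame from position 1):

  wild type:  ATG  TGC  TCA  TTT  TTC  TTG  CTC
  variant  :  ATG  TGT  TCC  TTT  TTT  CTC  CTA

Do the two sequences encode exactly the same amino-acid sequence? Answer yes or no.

yes

Codon 1: ATG Met / ATG Met — identical.
Codon 2: TGC Cys / TGT Cys — synonymous.
Codon 3: TCA Ser / TCC Ser — synonymous.
Codon 4: TTT Phe / TTT Phe — identical.
Codon 5: TTC Phe / TTT Phe — synonymous.
Codon 6: TTG Leu / CTC Leu — synonymous.
Codon 7: CTC Leu / CTA Leu — synonymous.
Nonsynonymous differences: 0 → same protein.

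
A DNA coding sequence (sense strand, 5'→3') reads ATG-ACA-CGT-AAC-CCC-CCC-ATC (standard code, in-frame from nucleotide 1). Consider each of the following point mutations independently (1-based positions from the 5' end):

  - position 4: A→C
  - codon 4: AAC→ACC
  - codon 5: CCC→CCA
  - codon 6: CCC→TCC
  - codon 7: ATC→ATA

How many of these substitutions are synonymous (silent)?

2

Codon 2: ACA (Thr) → CCA (Pro) — missense.
Codon 4: AAC (Asn) → ACC (Thr) — missense.
Codon 5: CCC (Pro) → CCA (Pro) — synonymous.
Codon 6: CCC (Pro) → TCC (Ser) — missense.
Codon 7: ATC (Ile) → ATA (Ile) — synonymous.
Synonymous: 2 of 5.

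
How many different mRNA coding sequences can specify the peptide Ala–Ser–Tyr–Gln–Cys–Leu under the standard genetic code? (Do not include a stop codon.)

Ala: 4 codons.
Ser: 6 codons.
Tyr: 2 codons.
Gln: 2 codons.
Cys: 2 codons.
Leu: 6 codons.
4 × 6 × 2 × 2 × 2 × 6 = 1152.

1152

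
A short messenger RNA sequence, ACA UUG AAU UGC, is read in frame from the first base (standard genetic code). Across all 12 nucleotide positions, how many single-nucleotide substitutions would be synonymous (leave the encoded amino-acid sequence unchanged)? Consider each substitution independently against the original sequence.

Codon 1 (ACA, Thr): 3 synonymous substitutions.
Codon 2 (UUG, Leu): 2 synonymous substitutions.
Codon 3 (AAU, Asn): 1 synonymous substitution.
Codon 4 (UGC, Cys): 1 synonymous substitution.
Total: 3 + 2 + 1 + 1 = 7.

7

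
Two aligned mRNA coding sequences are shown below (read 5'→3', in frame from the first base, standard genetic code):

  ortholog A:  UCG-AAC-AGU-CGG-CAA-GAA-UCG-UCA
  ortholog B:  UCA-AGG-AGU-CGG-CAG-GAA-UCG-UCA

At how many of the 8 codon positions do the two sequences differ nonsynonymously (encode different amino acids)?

1

Codon 1: UCG Ser / UCA Ser — synonymous.
Codon 2: AAC Asn / AGG Arg — nonsynonymous.
Codon 3: AGU Ser / AGU Ser — identical.
Codon 4: CGG Arg / CGG Arg — identical.
Codon 5: CAA Gln / CAG Gln — synonymous.
Codon 6: GAA Glu / GAA Glu — identical.
Codon 7: UCG Ser / UCG Ser — identical.
Codon 8: UCA Ser / UCA Ser — identical.
Nonsynonymous differences: 1.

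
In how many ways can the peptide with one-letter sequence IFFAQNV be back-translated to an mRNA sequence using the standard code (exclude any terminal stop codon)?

Ile: 3 codons.
Phe: 2 codons.
Phe: 2 codons.
Ala: 4 codons.
Gln: 2 codons.
Asn: 2 codons.
Val: 4 codons.
3 × 2 × 2 × 4 × 2 × 2 × 4 = 768.

768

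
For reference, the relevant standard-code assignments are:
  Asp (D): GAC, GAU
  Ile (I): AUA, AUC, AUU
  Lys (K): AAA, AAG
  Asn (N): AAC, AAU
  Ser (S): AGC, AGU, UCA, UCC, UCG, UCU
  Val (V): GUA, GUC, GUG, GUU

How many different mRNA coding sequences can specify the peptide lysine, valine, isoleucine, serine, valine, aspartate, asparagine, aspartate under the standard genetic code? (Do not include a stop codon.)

4608

Lys: 2 codons.
Val: 4 codons.
Ile: 3 codons.
Ser: 6 codons.
Val: 4 codons.
Asp: 2 codons.
Asn: 2 codons.
Asp: 2 codons.
2 × 4 × 3 × 6 × 4 × 2 × 2 × 2 = 4608.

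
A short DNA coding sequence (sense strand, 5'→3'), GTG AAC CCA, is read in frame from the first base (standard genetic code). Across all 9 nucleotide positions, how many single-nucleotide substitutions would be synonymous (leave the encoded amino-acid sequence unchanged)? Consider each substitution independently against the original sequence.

7

Codon 1 (GTG, Val): 3 synonymous substitutions.
Codon 2 (AAC, Asn): 1 synonymous substitution.
Codon 3 (CCA, Pro): 3 synonymous substitutions.
Total: 3 + 1 + 3 = 7.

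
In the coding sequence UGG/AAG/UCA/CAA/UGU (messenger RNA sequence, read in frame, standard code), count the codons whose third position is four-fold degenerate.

Codon 1 UGG (Trp): third position 1-fold.
Codon 2 AAG (Lys): third position 2-fold.
Codon 3 UCA (Ser): third position 4-fold.
Codon 4 CAA (Gln): third position 2-fold.
Codon 5 UGU (Cys): third position 2-fold.
Four-fold degenerate third positions: 1.

1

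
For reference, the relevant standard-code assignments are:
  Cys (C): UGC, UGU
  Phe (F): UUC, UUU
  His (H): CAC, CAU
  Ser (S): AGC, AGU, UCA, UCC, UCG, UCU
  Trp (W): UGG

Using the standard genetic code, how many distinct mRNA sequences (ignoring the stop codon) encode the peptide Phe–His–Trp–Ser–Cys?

48

Phe: 2 codons.
His: 2 codons.
Trp: 1 codon.
Ser: 6 codons.
Cys: 2 codons.
2 × 2 × 1 × 6 × 2 = 48.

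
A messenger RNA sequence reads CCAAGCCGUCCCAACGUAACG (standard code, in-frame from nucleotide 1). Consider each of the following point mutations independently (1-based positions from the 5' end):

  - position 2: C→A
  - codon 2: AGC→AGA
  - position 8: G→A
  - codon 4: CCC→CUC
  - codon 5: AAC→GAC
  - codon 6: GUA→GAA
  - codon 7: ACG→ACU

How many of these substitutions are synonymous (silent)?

Codon 1: CCA (Pro) → CAA (Gln) — missense.
Codon 2: AGC (Ser) → AGA (Arg) — missense.
Codon 3: CGU (Arg) → CAU (His) — missense.
Codon 4: CCC (Pro) → CUC (Leu) — missense.
Codon 5: AAC (Asn) → GAC (Asp) — missense.
Codon 6: GUA (Val) → GAA (Glu) — missense.
Codon 7: ACG (Thr) → ACU (Thr) — synonymous.
Synonymous: 1 of 7.

1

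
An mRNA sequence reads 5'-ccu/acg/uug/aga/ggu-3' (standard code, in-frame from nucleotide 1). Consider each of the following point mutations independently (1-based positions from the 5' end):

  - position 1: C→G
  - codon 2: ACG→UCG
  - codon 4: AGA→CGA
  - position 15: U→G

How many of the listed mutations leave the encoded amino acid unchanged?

Codon 1: CCU (Pro) → GCU (Ala) — missense.
Codon 2: ACG (Thr) → UCG (Ser) — missense.
Codon 4: AGA (Arg) → CGA (Arg) — synonymous.
Codon 5: GGU (Gly) → GGG (Gly) — synonymous.
Synonymous: 2 of 4.

2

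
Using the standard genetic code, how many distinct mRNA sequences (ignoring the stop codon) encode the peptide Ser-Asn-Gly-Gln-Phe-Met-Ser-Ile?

3456

Ser: 6 codons.
Asn: 2 codons.
Gly: 4 codons.
Gln: 2 codons.
Phe: 2 codons.
Met: 1 codon.
Ser: 6 codons.
Ile: 3 codons.
6 × 2 × 4 × 2 × 2 × 1 × 6 × 3 = 3456.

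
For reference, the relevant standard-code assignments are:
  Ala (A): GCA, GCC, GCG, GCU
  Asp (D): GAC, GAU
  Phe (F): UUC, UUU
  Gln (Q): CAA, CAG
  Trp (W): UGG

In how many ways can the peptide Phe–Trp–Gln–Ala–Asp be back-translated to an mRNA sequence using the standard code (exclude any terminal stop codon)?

Phe: 2 codons.
Trp: 1 codon.
Gln: 2 codons.
Ala: 4 codons.
Asp: 2 codons.
2 × 1 × 2 × 4 × 2 = 32.

32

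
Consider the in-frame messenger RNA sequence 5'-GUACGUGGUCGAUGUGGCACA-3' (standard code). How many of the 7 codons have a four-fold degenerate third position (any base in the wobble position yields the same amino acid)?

6

Codon 1 GUA (Val): third position 4-fold.
Codon 2 CGU (Arg): third position 4-fold.
Codon 3 GGU (Gly): third position 4-fold.
Codon 4 CGA (Arg): third position 4-fold.
Codon 5 UGU (Cys): third position 2-fold.
Codon 6 GGC (Gly): third position 4-fold.
Codon 7 ACA (Thr): third position 4-fold.
Four-fold degenerate third positions: 6.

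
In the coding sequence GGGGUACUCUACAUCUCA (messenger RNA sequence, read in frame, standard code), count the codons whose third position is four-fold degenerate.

Codon 1 GGG (Gly): third position 4-fold.
Codon 2 GUA (Val): third position 4-fold.
Codon 3 CUC (Leu): third position 4-fold.
Codon 4 UAC (Tyr): third position 2-fold.
Codon 5 AUC (Ile): third position 3-fold.
Codon 6 UCA (Ser): third position 4-fold.
Four-fold degenerate third positions: 4.

4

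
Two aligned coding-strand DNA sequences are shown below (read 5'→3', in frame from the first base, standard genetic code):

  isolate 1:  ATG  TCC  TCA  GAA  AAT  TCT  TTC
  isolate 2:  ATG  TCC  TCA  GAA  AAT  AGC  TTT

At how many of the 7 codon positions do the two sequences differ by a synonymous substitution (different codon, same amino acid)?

Codon 1: ATG Met / ATG Met — identical.
Codon 2: TCC Ser / TCC Ser — identical.
Codon 3: TCA Ser / TCA Ser — identical.
Codon 4: GAA Glu / GAA Glu — identical.
Codon 5: AAT Asn / AAT Asn — identical.
Codon 6: TCT Ser / AGC Ser — synonymous.
Codon 7: TTC Phe / TTT Phe — synonymous.
Synonymous differences: 2.

2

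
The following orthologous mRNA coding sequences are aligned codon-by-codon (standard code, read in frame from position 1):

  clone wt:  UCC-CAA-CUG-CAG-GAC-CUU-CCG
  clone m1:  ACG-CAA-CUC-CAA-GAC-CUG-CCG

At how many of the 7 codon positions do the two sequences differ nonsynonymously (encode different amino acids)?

Codon 1: UCC Ser / ACG Thr — nonsynonymous.
Codon 2: CAA Gln / CAA Gln — identical.
Codon 3: CUG Leu / CUC Leu — synonymous.
Codon 4: CAG Gln / CAA Gln — synonymous.
Codon 5: GAC Asp / GAC Asp — identical.
Codon 6: CUU Leu / CUG Leu — synonymous.
Codon 7: CCG Pro / CCG Pro — identical.
Nonsynonymous differences: 1.

1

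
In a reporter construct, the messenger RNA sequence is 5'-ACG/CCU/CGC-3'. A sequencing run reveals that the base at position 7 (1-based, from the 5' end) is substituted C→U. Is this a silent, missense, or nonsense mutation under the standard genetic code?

Position 7 falls in codon 3: CGC → Arg.
After the substitution the codon is UGC → Cys.
Arg ≠ Cys, so this is a missense mutation.

missense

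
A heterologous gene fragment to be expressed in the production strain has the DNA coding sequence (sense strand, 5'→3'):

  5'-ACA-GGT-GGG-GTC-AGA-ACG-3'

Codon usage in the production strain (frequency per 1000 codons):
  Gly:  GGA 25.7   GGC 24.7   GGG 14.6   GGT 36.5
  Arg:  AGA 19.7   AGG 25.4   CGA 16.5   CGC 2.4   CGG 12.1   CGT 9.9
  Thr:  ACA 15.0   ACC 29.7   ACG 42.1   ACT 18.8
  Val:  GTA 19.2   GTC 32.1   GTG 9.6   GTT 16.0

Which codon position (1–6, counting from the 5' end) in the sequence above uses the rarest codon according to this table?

Codon 1 ACA (Thr): 15.0 per 1000.
Codon 2 GGT (Gly): 36.5 per 1000.
Codon 3 GGG (Gly): 14.6 per 1000.
Codon 4 GTC (Val): 32.1 per 1000.
Codon 5 AGA (Arg): 19.7 per 1000.
Codon 6 ACG (Thr): 42.1 per 1000.
Lowest frequency is 14.6 at codon 3.

3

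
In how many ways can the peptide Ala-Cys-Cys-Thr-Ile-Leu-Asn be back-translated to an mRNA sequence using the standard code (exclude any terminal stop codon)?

Ala: 4 codons.
Cys: 2 codons.
Cys: 2 codons.
Thr: 4 codons.
Ile: 3 codons.
Leu: 6 codons.
Asn: 2 codons.
4 × 2 × 2 × 4 × 3 × 6 × 2 = 2304.

2304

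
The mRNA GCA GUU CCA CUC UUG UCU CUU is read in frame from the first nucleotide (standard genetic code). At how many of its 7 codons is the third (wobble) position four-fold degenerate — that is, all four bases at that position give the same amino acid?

6

Codon 1 GCA (Ala): third position 4-fold.
Codon 2 GUU (Val): third position 4-fold.
Codon 3 CCA (Pro): third position 4-fold.
Codon 4 CUC (Leu): third position 4-fold.
Codon 5 UUG (Leu): third position 2-fold.
Codon 6 UCU (Ser): third position 4-fold.
Codon 7 CUU (Leu): third position 4-fold.
Four-fold degenerate third positions: 6.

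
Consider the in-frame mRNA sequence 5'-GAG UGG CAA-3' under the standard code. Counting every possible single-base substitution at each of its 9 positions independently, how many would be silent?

2

Codon 1 (GAG, Glu): 1 synonymous substitution.
Codon 2 (UGG, Trp): 0 synonymous substitutions.
Codon 3 (CAA, Gln): 1 synonymous substitution.
Total: 1 + 0 + 1 = 2.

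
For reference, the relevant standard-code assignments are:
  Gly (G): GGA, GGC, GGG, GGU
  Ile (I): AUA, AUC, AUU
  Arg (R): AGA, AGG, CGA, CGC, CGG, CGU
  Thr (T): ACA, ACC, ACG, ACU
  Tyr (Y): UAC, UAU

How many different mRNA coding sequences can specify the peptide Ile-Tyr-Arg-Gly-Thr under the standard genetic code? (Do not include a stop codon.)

576

Ile: 3 codons.
Tyr: 2 codons.
Arg: 6 codons.
Gly: 4 codons.
Thr: 4 codons.
3 × 2 × 6 × 4 × 4 = 576.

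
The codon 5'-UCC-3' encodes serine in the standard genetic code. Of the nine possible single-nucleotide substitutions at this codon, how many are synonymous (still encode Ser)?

Position 1: none → 0 synonymous.
Position 2: none → 0 synonymous.
Position 3: UCU, UCA, UCG → 3 synonymous.
Total: 0 + 0 + 3 = 3.

3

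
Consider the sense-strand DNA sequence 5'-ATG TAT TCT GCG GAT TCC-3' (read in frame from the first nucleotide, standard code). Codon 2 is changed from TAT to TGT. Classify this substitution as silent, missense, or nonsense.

missense

Position 5 falls in codon 2: TAT → Tyr.
After the substitution the codon is TGT → Cys.
Tyr ≠ Cys, so this is a missense mutation.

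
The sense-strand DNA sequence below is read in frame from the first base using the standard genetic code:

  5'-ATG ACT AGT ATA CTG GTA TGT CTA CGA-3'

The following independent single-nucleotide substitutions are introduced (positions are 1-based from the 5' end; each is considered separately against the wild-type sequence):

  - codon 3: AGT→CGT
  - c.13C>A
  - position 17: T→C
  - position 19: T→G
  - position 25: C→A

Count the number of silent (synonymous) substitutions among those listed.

Codon 3: AGT (Ser) → CGT (Arg) — missense.
Codon 5: CTG (Leu) → ATG (Met) — missense.
Codon 6: GTA (Val) → GCA (Ala) — missense.
Codon 7: TGT (Cys) → GGT (Gly) — missense.
Codon 9: CGA (Arg) → AGA (Arg) — synonymous.
Synonymous: 1 of 5.

1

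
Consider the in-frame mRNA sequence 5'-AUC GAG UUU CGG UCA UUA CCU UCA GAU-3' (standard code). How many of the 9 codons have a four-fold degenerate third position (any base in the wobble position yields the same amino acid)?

4

Codon 1 AUC (Ile): third position 3-fold.
Codon 2 GAG (Glu): third position 2-fold.
Codon 3 UUU (Phe): third position 2-fold.
Codon 4 CGG (Arg): third position 4-fold.
Codon 5 UCA (Ser): third position 4-fold.
Codon 6 UUA (Leu): third position 2-fold.
Codon 7 CCU (Pro): third position 4-fold.
Codon 8 UCA (Ser): third position 4-fold.
Codon 9 GAU (Asp): third position 2-fold.
Four-fold degenerate third positions: 4.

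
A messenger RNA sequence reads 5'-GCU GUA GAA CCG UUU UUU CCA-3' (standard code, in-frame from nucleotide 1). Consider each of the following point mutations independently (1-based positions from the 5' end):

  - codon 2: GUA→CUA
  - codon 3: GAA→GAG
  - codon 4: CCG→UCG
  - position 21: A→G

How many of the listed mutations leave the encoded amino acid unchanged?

2

Codon 2: GUA (Val) → CUA (Leu) — missense.
Codon 3: GAA (Glu) → GAG (Glu) — synonymous.
Codon 4: CCG (Pro) → UCG (Ser) — missense.
Codon 7: CCA (Pro) → CCG (Pro) — synonymous.
Synonymous: 2 of 4.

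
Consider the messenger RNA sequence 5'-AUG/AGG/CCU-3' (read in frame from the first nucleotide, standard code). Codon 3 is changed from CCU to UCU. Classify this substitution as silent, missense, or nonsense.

missense

Position 7 falls in codon 3: CCU → Pro.
After the substitution the codon is UCU → Ser.
Pro ≠ Ser, so this is a missense mutation.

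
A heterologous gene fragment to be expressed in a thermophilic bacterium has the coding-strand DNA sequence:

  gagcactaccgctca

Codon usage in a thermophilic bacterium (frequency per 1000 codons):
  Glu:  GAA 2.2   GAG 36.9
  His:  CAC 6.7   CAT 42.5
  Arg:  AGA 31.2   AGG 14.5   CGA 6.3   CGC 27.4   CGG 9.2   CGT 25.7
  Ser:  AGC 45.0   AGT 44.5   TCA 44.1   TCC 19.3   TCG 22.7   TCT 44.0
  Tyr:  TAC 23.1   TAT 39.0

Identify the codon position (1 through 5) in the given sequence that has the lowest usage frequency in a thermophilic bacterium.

2

Codon 1 GAG (Glu): 36.9 per 1000.
Codon 2 CAC (His): 6.7 per 1000.
Codon 3 TAC (Tyr): 23.1 per 1000.
Codon 4 CGC (Arg): 27.4 per 1000.
Codon 5 TCA (Ser): 44.1 per 1000.
Lowest frequency is 6.7 at codon 2.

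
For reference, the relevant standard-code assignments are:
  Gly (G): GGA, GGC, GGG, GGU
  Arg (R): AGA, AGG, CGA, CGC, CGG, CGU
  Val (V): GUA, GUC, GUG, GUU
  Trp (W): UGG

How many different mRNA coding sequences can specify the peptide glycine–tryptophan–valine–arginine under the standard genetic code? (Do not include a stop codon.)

96

Gly: 4 codons.
Trp: 1 codon.
Val: 4 codons.
Arg: 6 codons.
4 × 1 × 4 × 6 = 96.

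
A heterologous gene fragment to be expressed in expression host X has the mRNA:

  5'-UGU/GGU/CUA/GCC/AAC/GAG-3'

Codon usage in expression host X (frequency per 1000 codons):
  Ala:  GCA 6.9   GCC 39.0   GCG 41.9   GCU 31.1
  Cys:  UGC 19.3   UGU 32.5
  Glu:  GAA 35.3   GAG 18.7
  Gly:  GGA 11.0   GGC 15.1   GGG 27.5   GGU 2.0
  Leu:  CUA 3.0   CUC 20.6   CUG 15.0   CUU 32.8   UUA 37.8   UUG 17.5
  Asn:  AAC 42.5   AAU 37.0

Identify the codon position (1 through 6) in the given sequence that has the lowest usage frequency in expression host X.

2

Codon 1 UGU (Cys): 32.5 per 1000.
Codon 2 GGU (Gly): 2.0 per 1000.
Codon 3 CUA (Leu): 3.0 per 1000.
Codon 4 GCC (Ala): 39.0 per 1000.
Codon 5 AAC (Asn): 42.5 per 1000.
Codon 6 GAG (Glu): 18.7 per 1000.
Lowest frequency is 2.0 at codon 2.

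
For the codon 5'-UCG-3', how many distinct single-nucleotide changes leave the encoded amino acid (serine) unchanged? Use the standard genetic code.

Position 1: none → 0 synonymous.
Position 2: none → 0 synonymous.
Position 3: UCU, UCC, UCA → 3 synonymous.
Total: 0 + 0 + 3 = 3.

3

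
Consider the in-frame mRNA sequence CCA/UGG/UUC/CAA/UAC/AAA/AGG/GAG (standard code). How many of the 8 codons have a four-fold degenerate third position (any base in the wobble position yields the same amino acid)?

1

Codon 1 CCA (Pro): third position 4-fold.
Codon 2 UGG (Trp): third position 1-fold.
Codon 3 UUC (Phe): third position 2-fold.
Codon 4 CAA (Gln): third position 2-fold.
Codon 5 UAC (Tyr): third position 2-fold.
Codon 6 AAA (Lys): third position 2-fold.
Codon 7 AGG (Arg): third position 2-fold.
Codon 8 GAG (Glu): third position 2-fold.
Four-fold degenerate third positions: 1.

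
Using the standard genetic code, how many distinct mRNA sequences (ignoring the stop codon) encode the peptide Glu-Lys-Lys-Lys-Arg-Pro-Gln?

Glu: 2 codons.
Lys: 2 codons.
Lys: 2 codons.
Lys: 2 codons.
Arg: 6 codons.
Pro: 4 codons.
Gln: 2 codons.
2 × 2 × 2 × 2 × 6 × 4 × 2 = 768.

768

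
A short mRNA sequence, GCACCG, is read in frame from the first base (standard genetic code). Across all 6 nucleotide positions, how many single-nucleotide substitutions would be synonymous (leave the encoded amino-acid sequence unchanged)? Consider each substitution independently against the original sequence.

6

Codon 1 (GCA, Ala): 3 synonymous substitutions.
Codon 2 (CCG, Pro): 3 synonymous substitutions.
Total: 3 + 3 = 6.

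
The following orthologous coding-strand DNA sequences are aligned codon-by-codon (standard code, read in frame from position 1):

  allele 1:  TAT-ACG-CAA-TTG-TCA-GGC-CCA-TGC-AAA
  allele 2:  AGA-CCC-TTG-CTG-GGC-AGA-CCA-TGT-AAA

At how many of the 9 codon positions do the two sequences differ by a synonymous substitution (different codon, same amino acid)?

2

Codon 1: TAT Tyr / AGA Arg — nonsynonymous.
Codon 2: ACG Thr / CCC Pro — nonsynonymous.
Codon 3: CAA Gln / TTG Leu — nonsynonymous.
Codon 4: TTG Leu / CTG Leu — synonymous.
Codon 5: TCA Ser / GGC Gly — nonsynonymous.
Codon 6: GGC Gly / AGA Arg — nonsynonymous.
Codon 7: CCA Pro / CCA Pro — identical.
Codon 8: TGC Cys / TGT Cys — synonymous.
Codon 9: AAA Lys / AAA Lys — identical.
Synonymous differences: 2.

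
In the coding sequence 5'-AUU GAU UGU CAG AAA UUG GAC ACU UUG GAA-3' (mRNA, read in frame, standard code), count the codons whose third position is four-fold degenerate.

Codon 1 AUU (Ile): third position 3-fold.
Codon 2 GAU (Asp): third position 2-fold.
Codon 3 UGU (Cys): third position 2-fold.
Codon 4 CAG (Gln): third position 2-fold.
Codon 5 AAA (Lys): third position 2-fold.
Codon 6 UUG (Leu): third position 2-fold.
Codon 7 GAC (Asp): third position 2-fold.
Codon 8 ACU (Thr): third position 4-fold.
Codon 9 UUG (Leu): third position 2-fold.
Codon 10 GAA (Glu): third position 2-fold.
Four-fold degenerate third positions: 1.

1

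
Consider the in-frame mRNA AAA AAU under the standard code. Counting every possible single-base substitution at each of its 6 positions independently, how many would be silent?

Codon 1 (AAA, Lys): 1 synonymous substitution.
Codon 2 (AAU, Asn): 1 synonymous substitution.
Total: 1 + 1 = 2.

2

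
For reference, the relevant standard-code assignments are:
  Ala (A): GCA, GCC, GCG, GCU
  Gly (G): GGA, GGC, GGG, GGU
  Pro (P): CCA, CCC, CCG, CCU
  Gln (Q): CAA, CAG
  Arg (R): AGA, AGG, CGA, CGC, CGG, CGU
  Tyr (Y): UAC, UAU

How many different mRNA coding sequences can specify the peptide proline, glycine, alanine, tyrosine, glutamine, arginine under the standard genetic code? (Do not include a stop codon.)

Pro: 4 codons.
Gly: 4 codons.
Ala: 4 codons.
Tyr: 2 codons.
Gln: 2 codons.
Arg: 6 codons.
4 × 4 × 4 × 2 × 2 × 6 = 1536.

1536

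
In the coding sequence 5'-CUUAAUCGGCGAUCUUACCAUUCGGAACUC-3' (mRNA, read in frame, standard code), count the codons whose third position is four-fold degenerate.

6

Codon 1 CUU (Leu): third position 4-fold.
Codon 2 AAU (Asn): third position 2-fold.
Codon 3 CGG (Arg): third position 4-fold.
Codon 4 CGA (Arg): third position 4-fold.
Codon 5 UCU (Ser): third position 4-fold.
Codon 6 UAC (Tyr): third position 2-fold.
Codon 7 CAU (His): third position 2-fold.
Codon 8 UCG (Ser): third position 4-fold.
Codon 9 GAA (Glu): third position 2-fold.
Codon 10 CUC (Leu): third position 4-fold.
Four-fold degenerate third positions: 6.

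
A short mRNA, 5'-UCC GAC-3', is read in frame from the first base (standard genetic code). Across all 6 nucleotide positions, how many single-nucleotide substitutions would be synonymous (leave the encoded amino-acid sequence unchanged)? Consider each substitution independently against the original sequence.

Codon 1 (UCC, Ser): 3 synonymous substitutions.
Codon 2 (GAC, Asp): 1 synonymous substitution.
Total: 3 + 1 = 4.

4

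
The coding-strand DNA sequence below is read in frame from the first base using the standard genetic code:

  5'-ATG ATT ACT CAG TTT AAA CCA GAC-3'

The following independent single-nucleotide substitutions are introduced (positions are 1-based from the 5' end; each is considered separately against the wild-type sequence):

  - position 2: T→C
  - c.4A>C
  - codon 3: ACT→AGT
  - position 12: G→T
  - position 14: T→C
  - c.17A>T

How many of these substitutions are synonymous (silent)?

Codon 1: ATG (Met) → ACG (Thr) — missense.
Codon 2: ATT (Ile) → CTT (Leu) — missense.
Codon 3: ACT (Thr) → AGT (Ser) — missense.
Codon 4: CAG (Gln) → CAT (His) — missense.
Codon 5: TTT (Phe) → TCT (Ser) — missense.
Codon 6: AAA (Lys) → ATA (Ile) — missense.
Synonymous: 0 of 6.

0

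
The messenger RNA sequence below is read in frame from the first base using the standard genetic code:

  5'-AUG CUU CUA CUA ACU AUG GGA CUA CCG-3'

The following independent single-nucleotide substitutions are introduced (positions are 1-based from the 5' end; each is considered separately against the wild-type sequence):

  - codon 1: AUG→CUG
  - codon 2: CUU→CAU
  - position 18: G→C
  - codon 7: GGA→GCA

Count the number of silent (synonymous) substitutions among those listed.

Codon 1: AUG (Met) → CUG (Leu) — missense.
Codon 2: CUU (Leu) → CAU (His) — missense.
Codon 6: AUG (Met) → AUC (Ile) — missense.
Codon 7: GGA (Gly) → GCA (Ala) — missense.
Synonymous: 0 of 4.

0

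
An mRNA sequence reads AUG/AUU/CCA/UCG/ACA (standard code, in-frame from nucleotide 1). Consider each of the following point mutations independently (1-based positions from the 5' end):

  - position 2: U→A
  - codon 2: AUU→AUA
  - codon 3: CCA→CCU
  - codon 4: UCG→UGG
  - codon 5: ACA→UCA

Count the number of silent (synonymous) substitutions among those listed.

Codon 1: AUG (Met) → AAG (Lys) — missense.
Codon 2: AUU (Ile) → AUA (Ile) — synonymous.
Codon 3: CCA (Pro) → CCU (Pro) — synonymous.
Codon 4: UCG (Ser) → UGG (Trp) — missense.
Codon 5: ACA (Thr) → UCA (Ser) — missense.
Synonymous: 2 of 5.

2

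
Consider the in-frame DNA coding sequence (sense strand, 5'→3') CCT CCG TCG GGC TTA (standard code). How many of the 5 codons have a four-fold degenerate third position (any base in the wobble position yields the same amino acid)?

Codon 1 CCT (Pro): third position 4-fold.
Codon 2 CCG (Pro): third position 4-fold.
Codon 3 TCG (Ser): third position 4-fold.
Codon 4 GGC (Gly): third position 4-fold.
Codon 5 TTA (Leu): third position 2-fold.
Four-fold degenerate third positions: 4.

4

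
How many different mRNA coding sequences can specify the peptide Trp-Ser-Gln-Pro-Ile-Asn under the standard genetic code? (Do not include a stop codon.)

288

Trp: 1 codon.
Ser: 6 codons.
Gln: 2 codons.
Pro: 4 codons.
Ile: 3 codons.
Asn: 2 codons.
1 × 6 × 2 × 4 × 3 × 2 = 288.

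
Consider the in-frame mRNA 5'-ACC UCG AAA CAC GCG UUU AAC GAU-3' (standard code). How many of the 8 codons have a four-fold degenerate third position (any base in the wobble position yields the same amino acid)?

3

Codon 1 ACC (Thr): third position 4-fold.
Codon 2 UCG (Ser): third position 4-fold.
Codon 3 AAA (Lys): third position 2-fold.
Codon 4 CAC (His): third position 2-fold.
Codon 5 GCG (Ala): third position 4-fold.
Codon 6 UUU (Phe): third position 2-fold.
Codon 7 AAC (Asn): third position 2-fold.
Codon 8 GAU (Asp): third position 2-fold.
Four-fold degenerate third positions: 3.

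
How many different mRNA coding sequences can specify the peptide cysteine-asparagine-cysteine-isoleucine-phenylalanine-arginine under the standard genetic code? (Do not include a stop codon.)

Cys: 2 codons.
Asn: 2 codons.
Cys: 2 codons.
Ile: 3 codons.
Phe: 2 codons.
Arg: 6 codons.
2 × 2 × 2 × 3 × 2 × 6 = 288.

288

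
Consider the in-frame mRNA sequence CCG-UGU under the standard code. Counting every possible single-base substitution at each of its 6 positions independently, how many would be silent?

4

Codon 1 (CCG, Pro): 3 synonymous substitutions.
Codon 2 (UGU, Cys): 1 synonymous substitution.
Total: 3 + 1 = 4.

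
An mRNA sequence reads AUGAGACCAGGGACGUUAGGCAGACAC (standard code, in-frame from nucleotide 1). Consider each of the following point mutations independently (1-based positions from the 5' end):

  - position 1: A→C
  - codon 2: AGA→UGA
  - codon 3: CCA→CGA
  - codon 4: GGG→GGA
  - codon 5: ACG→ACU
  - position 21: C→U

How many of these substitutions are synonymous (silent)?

3

Codon 1: AUG (Met) → CUG (Leu) — missense.
Codon 2: AGA (Arg) → UGA (Stop) — nonsense.
Codon 3: CCA (Pro) → CGA (Arg) — missense.
Codon 4: GGG (Gly) → GGA (Gly) — synonymous.
Codon 5: ACG (Thr) → ACU (Thr) — synonymous.
Codon 7: GGC (Gly) → GGU (Gly) — synonymous.
Synonymous: 3 of 6.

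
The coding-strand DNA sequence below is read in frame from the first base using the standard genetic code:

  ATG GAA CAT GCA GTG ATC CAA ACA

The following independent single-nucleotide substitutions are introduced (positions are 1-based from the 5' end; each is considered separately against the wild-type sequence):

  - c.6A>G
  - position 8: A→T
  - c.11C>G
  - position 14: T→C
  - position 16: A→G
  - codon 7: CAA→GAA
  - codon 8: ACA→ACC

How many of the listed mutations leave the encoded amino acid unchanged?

2

Codon 2: GAA (Glu) → GAG (Glu) — synonymous.
Codon 3: CAT (His) → CTT (Leu) — missense.
Codon 4: GCA (Ala) → GGA (Gly) — missense.
Codon 5: GTG (Val) → GCG (Ala) — missense.
Codon 6: ATC (Ile) → GTC (Val) — missense.
Codon 7: CAA (Gln) → GAA (Glu) — missense.
Codon 8: ACA (Thr) → ACC (Thr) — synonymous.
Synonymous: 2 of 7.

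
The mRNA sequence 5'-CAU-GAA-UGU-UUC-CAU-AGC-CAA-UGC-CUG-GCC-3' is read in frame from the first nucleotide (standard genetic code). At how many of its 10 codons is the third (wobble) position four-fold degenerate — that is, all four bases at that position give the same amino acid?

2

Codon 1 CAU (His): third position 2-fold.
Codon 2 GAA (Glu): third position 2-fold.
Codon 3 UGU (Cys): third position 2-fold.
Codon 4 UUC (Phe): third position 2-fold.
Codon 5 CAU (His): third position 2-fold.
Codon 6 AGC (Ser): third position 2-fold.
Codon 7 CAA (Gln): third position 2-fold.
Codon 8 UGC (Cys): third position 2-fold.
Codon 9 CUG (Leu): third position 4-fold.
Codon 10 GCC (Ala): third position 4-fold.
Four-fold degenerate third positions: 2.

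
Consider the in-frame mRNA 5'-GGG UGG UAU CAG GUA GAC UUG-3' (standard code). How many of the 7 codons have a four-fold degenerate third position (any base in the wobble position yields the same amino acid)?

Codon 1 GGG (Gly): third position 4-fold.
Codon 2 UGG (Trp): third position 1-fold.
Codon 3 UAU (Tyr): third position 2-fold.
Codon 4 CAG (Gln): third position 2-fold.
Codon 5 GUA (Val): third position 4-fold.
Codon 6 GAC (Asp): third position 2-fold.
Codon 7 UUG (Leu): third position 2-fold.
Four-fold degenerate third positions: 2.

2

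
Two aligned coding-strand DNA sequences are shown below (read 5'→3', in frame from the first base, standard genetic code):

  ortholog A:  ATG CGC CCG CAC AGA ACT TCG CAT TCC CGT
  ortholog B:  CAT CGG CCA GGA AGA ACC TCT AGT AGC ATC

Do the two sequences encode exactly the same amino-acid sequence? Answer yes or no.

no

Codon 1: ATG Met / CAT His — nonsynonymous.
Codon 2: CGC Arg / CGG Arg — synonymous.
Codon 3: CCG Pro / CCA Pro — synonymous.
Codon 4: CAC His / GGA Gly — nonsynonymous.
Codon 5: AGA Arg / AGA Arg — identical.
Codon 6: ACT Thr / ACC Thr — synonymous.
Codon 7: TCG Ser / TCT Ser — synonymous.
Codon 8: CAT His / AGT Ser — nonsynonymous.
Codon 9: TCC Ser / AGC Ser — synonymous.
Codon 10: CGT Arg / ATC Ile — nonsynonymous.
Nonsynonymous differences: 4 → different protein.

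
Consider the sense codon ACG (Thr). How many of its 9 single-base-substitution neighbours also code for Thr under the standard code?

Position 1: none → 0 synonymous.
Position 2: none → 0 synonymous.
Position 3: ACU, ACC, ACA → 3 synonymous.
Total: 0 + 0 + 3 = 3.

3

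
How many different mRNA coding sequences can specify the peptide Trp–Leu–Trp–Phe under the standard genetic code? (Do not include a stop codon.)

12

Trp: 1 codon.
Leu: 6 codons.
Trp: 1 codon.
Phe: 2 codons.
1 × 6 × 1 × 2 = 12.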